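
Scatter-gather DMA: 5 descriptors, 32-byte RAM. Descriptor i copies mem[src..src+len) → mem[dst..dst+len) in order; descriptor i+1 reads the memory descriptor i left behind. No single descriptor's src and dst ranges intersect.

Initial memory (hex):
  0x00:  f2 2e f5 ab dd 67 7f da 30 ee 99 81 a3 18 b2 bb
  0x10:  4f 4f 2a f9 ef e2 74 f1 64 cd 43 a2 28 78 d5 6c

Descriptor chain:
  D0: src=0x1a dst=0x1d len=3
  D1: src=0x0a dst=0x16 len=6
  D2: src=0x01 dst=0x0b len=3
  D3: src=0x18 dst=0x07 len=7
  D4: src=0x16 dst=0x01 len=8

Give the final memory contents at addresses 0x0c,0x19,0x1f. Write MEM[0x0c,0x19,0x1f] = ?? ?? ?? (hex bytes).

D0: mem[0x1d..0x1f] <- [43 a2 28]
D1: mem[0x16..0x1b] <- [99 81 a3 18 b2 bb]
D2: mem[0x0b..0x0d] <- [2e f5 ab]
D3: mem[0x07..0x0d] <- [a3 18 b2 bb 28 43 a2]
D4: mem[0x01..0x08] <- [99 81 a3 18 b2 bb 28 43]
query mem[0x0c]=0x43, mem[0x19]=0x18, mem[0x1f]=0x28

MEM[0x0c,0x19,0x1f] = 43 18 28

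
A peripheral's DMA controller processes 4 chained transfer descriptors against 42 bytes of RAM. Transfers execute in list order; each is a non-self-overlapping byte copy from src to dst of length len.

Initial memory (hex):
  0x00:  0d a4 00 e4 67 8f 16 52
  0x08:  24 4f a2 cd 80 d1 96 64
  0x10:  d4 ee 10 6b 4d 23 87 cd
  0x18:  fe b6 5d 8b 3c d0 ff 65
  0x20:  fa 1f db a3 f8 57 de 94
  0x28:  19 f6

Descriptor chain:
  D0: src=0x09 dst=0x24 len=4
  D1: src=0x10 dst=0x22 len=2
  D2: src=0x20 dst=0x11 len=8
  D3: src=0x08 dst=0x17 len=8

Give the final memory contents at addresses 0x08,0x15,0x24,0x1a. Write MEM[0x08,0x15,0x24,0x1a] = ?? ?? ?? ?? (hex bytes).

MEM[0x08,0x15,0x24,0x1a] = 24 4f 4f cd

#0 dst[0x24+4] := {0x4f,0xa2,0xcd,0x80}
#1 dst[0x22+2] := {0xd4,0xee}
#2 dst[0x11+8] := {0xfa,0x1f,0xd4,0xee,0x4f,0xa2,0xcd,0x80}
#3 dst[0x17+8] := {0x24,0x4f,0xa2,0xcd,0x80,0xd1,0x96,0x64}
query mem[0x08]=0x24, mem[0x15]=0x4f, mem[0x24]=0x4f, mem[0x1a]=0xcd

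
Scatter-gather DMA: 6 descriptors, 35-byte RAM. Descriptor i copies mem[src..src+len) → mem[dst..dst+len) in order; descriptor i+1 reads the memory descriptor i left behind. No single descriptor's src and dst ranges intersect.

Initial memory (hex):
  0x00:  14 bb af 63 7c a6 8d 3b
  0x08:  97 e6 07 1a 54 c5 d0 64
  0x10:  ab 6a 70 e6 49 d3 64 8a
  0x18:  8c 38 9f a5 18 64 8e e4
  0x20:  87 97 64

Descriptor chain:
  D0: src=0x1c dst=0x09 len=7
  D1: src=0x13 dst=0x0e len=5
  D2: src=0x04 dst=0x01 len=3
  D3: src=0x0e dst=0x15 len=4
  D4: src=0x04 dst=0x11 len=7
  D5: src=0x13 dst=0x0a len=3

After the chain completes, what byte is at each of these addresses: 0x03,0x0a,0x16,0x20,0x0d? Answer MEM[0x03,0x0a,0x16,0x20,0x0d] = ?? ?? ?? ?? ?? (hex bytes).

[0] 0x1c->0x09 len=7 : 18 64 8e e4 87 97 64
[1] 0x13->0x0e len=5 : e6 49 d3 64 8a
[2] 0x04->0x01 len=3 : 7c a6 8d
[3] 0x0e->0x15 len=4 : e6 49 d3 64
[4] 0x04->0x11 len=7 : 7c a6 8d 3b 97 18 64
[5] 0x13->0x0a len=3 : 8d 3b 97
query mem[0x03]=0x8d, mem[0x0a]=0x8d, mem[0x16]=0x18, mem[0x20]=0x87, mem[0x0d]=0x87

MEM[0x03,0x0a,0x16,0x20,0x0d] = 8d 8d 18 87 87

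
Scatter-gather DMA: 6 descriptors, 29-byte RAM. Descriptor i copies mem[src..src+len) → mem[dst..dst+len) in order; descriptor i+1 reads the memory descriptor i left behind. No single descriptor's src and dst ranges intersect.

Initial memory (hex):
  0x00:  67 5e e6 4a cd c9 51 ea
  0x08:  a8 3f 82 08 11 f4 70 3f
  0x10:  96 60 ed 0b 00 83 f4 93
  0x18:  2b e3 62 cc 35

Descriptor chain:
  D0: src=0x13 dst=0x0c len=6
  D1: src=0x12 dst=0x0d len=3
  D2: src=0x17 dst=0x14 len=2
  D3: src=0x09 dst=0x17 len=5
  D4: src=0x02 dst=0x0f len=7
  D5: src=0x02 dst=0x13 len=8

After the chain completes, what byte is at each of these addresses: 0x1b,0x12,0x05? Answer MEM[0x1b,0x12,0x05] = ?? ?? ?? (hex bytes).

[0] 0x13->0x0c len=6 : 0b 00 83 f4 93 2b
[1] 0x12->0x0d len=3 : ed 0b 00
[2] 0x17->0x14 len=2 : 93 2b
[3] 0x09->0x17 len=5 : 3f 82 08 0b ed
[4] 0x02->0x0f len=7 : e6 4a cd c9 51 ea a8
[5] 0x02->0x13 len=8 : e6 4a cd c9 51 ea a8 3f
query mem[0x1b]=0xed, mem[0x12]=0xc9, mem[0x05]=0xc9

MEM[0x1b,0x12,0x05] = ed c9 c9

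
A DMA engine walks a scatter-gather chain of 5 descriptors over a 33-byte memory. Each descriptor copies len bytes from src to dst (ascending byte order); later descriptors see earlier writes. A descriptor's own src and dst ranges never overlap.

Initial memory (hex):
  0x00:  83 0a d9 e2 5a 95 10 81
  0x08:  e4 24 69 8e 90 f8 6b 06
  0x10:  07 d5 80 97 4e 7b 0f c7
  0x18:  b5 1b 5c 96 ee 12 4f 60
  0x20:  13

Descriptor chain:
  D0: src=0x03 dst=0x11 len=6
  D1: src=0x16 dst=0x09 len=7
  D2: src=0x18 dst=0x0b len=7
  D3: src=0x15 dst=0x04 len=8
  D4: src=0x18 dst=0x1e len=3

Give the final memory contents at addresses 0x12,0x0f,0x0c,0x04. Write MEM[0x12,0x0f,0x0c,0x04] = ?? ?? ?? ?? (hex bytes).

#0 dst[0x11+6] := {0xe2,0x5a,0x95,0x10,0x81,0xe4}
#1 dst[0x09+7] := {0xe4,0xc7,0xb5,0x1b,0x5c,0x96,0xee}
#2 dst[0x0b+7] := {0xb5,0x1b,0x5c,0x96,0xee,0x12,0x4f}
#3 dst[0x04+8] := {0x81,0xe4,0xc7,0xb5,0x1b,0x5c,0x96,0xee}
#4 dst[0x1e+3] := {0xb5,0x1b,0x5c}
query mem[0x12]=0x5a, mem[0x0f]=0xee, mem[0x0c]=0x1b, mem[0x04]=0x81

MEM[0x12,0x0f,0x0c,0x04] = 5a ee 1b 81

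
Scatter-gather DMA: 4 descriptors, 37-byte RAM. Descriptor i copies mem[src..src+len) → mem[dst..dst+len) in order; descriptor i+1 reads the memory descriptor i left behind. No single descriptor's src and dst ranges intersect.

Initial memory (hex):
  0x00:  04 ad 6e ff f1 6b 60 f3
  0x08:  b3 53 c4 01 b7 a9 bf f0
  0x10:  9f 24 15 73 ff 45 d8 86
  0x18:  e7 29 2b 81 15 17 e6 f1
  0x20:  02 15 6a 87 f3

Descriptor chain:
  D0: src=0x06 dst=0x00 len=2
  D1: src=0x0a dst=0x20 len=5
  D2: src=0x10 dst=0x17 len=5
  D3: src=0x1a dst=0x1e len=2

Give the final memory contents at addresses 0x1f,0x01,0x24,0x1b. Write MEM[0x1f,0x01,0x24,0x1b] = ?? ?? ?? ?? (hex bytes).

MEM[0x1f,0x01,0x24,0x1b] = ff f3 bf ff

#0 dst[0x00+2] := {0x60,0xf3}
#1 dst[0x20+5] := {0xc4,0x01,0xb7,0xa9,0xbf}
#2 dst[0x17+5] := {0x9f,0x24,0x15,0x73,0xff}
#3 dst[0x1e+2] := {0x73,0xff}
query mem[0x1f]=0xff, mem[0x01]=0xf3, mem[0x24]=0xbf, mem[0x1b]=0xff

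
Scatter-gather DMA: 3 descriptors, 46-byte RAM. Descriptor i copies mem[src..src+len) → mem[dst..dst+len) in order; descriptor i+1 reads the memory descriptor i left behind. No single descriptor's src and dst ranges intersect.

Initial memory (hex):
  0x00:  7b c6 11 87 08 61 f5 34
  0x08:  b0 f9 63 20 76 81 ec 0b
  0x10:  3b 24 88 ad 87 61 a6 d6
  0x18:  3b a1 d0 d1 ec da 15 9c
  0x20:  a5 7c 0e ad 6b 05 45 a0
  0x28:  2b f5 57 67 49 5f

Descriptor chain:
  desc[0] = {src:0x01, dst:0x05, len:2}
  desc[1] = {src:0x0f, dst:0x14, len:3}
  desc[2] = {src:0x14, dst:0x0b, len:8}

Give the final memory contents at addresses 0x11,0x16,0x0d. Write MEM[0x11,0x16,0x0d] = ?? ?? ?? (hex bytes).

MEM[0x11,0x16,0x0d] = d0 24 24

  after D0: wrote 2B at 0x05 = c611
  after D1: wrote 3B at 0x14 = 0b3b24
  after D2: wrote 8B at 0x0b = 0b3b24d63ba1d0d1
query mem[0x11]=0xd0, mem[0x16]=0x24, mem[0x0d]=0x24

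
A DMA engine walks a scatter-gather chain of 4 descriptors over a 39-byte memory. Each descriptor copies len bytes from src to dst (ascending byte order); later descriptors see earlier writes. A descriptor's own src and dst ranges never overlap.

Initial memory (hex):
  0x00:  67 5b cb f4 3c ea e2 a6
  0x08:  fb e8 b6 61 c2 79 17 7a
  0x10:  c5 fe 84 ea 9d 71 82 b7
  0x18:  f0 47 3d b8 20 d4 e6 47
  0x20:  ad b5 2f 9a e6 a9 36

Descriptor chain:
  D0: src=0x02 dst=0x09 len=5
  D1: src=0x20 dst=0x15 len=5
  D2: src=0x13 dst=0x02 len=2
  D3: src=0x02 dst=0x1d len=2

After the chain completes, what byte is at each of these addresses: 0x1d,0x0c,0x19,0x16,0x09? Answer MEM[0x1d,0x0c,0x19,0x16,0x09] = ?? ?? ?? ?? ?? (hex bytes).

[0] 0x02->0x09 len=5 : cb f4 3c ea e2
[1] 0x20->0x15 len=5 : ad b5 2f 9a e6
[2] 0x13->0x02 len=2 : ea 9d
[3] 0x02->0x1d len=2 : ea 9d
query mem[0x1d]=0xea, mem[0x0c]=0xea, mem[0x19]=0xe6, mem[0x16]=0xb5, mem[0x09]=0xcb

MEM[0x1d,0x0c,0x19,0x16,0x09] = ea ea e6 b5 cb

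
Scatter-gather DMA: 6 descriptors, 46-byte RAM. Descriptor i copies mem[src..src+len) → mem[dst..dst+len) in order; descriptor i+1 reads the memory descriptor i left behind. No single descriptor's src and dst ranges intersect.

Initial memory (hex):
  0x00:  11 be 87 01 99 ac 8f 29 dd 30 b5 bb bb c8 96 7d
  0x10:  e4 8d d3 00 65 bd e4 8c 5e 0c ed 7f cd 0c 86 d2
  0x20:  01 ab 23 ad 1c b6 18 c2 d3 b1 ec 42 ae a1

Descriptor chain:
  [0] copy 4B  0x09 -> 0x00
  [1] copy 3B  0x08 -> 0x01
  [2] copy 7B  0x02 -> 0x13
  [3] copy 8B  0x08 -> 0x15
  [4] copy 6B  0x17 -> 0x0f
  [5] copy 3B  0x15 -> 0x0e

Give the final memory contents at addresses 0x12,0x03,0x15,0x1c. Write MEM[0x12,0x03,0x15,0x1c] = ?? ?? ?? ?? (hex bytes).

MEM[0x12,0x03,0x15,0x1c] = c8 b5 dd 7d

D0: mem[0x00..0x03] <- [30 b5 bb bb]
D1: mem[0x01..0x03] <- [dd 30 b5]
D2: mem[0x13..0x19] <- [30 b5 99 ac 8f 29 dd]
D3: mem[0x15..0x1c] <- [dd 30 b5 bb bb c8 96 7d]
D4: mem[0x0f..0x14] <- [b5 bb bb c8 96 7d]
D5: mem[0x0e..0x10] <- [dd 30 b5]
query mem[0x12]=0xc8, mem[0x03]=0xb5, mem[0x15]=0xdd, mem[0x1c]=0x7d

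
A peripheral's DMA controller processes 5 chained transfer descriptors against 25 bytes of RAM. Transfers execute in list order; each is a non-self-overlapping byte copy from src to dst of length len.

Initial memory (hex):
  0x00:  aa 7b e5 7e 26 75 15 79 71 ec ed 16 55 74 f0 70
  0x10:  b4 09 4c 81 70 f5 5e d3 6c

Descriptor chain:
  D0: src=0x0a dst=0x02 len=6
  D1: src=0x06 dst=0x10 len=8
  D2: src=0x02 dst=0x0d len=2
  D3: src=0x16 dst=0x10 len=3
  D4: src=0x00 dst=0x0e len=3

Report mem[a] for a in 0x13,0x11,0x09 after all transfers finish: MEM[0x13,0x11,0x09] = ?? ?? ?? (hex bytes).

  after D0: wrote 6B at 0x02 = ed165574f070
  after D1: wrote 8B at 0x10 = f07071eced165574
  after D2: wrote 2B at 0x0d = ed16
  after D3: wrote 3B at 0x10 = 55746c
  after D4: wrote 3B at 0x0e = aa7bed
query mem[0x13]=0xec, mem[0x11]=0x74, mem[0x09]=0xec

MEM[0x13,0x11,0x09] = ec 74 ec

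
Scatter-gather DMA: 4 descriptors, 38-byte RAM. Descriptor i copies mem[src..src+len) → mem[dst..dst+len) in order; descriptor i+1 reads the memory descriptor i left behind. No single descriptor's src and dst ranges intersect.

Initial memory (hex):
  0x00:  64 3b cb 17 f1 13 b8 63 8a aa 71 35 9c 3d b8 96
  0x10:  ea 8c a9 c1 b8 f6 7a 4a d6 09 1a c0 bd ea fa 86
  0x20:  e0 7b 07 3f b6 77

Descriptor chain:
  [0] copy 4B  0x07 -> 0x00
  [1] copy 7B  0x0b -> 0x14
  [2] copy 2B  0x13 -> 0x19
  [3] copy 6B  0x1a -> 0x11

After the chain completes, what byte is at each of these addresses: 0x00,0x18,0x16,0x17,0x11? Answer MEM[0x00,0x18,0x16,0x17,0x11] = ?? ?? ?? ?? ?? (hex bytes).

MEM[0x00,0x18,0x16,0x17,0x11] = 63 96 86 b8 35

[0] 0x07->0x00 len=4 : 63 8a aa 71
[1] 0x0b->0x14 len=7 : 35 9c 3d b8 96 ea 8c
[2] 0x13->0x19 len=2 : c1 35
[3] 0x1a->0x11 len=6 : 35 c0 bd ea fa 86
query mem[0x00]=0x63, mem[0x18]=0x96, mem[0x16]=0x86, mem[0x17]=0xb8, mem[0x11]=0x35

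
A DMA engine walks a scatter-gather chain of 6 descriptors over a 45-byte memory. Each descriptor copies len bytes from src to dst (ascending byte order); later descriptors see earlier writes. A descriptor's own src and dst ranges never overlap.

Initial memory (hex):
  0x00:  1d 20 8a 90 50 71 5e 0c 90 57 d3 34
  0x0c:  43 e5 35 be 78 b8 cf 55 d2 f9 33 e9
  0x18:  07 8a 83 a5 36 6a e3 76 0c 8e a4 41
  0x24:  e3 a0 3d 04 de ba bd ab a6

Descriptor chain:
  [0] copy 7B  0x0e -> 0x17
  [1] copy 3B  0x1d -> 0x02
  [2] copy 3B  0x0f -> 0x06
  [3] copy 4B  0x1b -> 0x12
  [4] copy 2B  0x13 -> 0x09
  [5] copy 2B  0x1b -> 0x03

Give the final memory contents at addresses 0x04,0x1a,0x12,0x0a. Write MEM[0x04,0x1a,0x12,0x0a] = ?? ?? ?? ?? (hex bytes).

MEM[0x04,0x1a,0x12,0x0a] = 55 b8 cf d2

[0] 0x0e->0x17 len=7 : 35 be 78 b8 cf 55 d2
[1] 0x1d->0x02 len=3 : d2 e3 76
[2] 0x0f->0x06 len=3 : be 78 b8
[3] 0x1b->0x12 len=4 : cf 55 d2 e3
[4] 0x13->0x09 len=2 : 55 d2
[5] 0x1b->0x03 len=2 : cf 55
query mem[0x04]=0x55, mem[0x1a]=0xb8, mem[0x12]=0xcf, mem[0x0a]=0xd2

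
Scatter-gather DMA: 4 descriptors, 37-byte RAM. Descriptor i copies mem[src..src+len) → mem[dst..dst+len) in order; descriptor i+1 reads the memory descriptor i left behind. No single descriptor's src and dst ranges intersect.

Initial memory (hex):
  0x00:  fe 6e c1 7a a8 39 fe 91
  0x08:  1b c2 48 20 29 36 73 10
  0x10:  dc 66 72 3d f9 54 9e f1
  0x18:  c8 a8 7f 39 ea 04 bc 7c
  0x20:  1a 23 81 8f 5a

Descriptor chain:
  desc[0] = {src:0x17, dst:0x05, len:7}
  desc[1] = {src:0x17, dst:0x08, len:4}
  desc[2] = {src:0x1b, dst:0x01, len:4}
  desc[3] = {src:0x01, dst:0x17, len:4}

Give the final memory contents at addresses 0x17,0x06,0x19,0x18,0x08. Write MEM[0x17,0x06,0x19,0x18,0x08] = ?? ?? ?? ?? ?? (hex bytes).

#0 dst[0x05+7] := {0xf1,0xc8,0xa8,0x7f,0x39,0xea,0x04}
#1 dst[0x08+4] := {0xf1,0xc8,0xa8,0x7f}
#2 dst[0x01+4] := {0x39,0xea,0x04,0xbc}
#3 dst[0x17+4] := {0x39,0xea,0x04,0xbc}
query mem[0x17]=0x39, mem[0x06]=0xc8, mem[0x19]=0x04, mem[0x18]=0xea, mem[0x08]=0xf1

MEM[0x17,0x06,0x19,0x18,0x08] = 39 c8 04 ea f1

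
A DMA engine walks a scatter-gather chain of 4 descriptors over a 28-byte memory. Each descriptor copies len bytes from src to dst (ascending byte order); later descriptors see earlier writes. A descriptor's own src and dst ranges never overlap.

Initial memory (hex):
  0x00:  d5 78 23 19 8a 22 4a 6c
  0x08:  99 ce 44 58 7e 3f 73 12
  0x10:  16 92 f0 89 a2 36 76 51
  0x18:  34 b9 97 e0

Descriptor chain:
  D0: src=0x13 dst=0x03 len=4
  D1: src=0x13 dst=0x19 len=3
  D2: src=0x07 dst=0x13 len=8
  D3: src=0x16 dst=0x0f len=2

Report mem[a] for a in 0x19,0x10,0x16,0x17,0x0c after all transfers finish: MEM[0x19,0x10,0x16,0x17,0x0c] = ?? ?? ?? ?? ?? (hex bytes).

#0 dst[0x03+4] := {0x89,0xa2,0x36,0x76}
#1 dst[0x19+3] := {0x89,0xa2,0x36}
#2 dst[0x13+8] := {0x6c,0x99,0xce,0x44,0x58,0x7e,0x3f,0x73}
#3 dst[0x0f+2] := {0x44,0x58}
query mem[0x19]=0x3f, mem[0x10]=0x58, mem[0x16]=0x44, mem[0x17]=0x58, mem[0x0c]=0x7e

MEM[0x19,0x10,0x16,0x17,0x0c] = 3f 58 44 58 7e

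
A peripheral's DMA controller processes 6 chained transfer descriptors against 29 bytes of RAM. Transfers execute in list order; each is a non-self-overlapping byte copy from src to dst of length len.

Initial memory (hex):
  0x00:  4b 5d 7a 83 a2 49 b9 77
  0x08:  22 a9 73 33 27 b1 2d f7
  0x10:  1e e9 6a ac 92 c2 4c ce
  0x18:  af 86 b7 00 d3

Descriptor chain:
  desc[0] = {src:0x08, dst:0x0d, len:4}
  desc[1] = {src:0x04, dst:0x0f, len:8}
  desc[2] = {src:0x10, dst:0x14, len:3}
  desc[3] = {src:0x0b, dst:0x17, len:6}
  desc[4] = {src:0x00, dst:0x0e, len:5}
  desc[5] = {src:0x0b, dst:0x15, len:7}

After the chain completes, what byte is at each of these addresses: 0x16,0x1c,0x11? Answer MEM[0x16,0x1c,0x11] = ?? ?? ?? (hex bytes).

MEM[0x16,0x1c,0x11] = 27 49 83

  after D0: wrote 4B at 0x0d = 22a97333
  after D1: wrote 8B at 0x0f = a249b97722a97333
  after D2: wrote 3B at 0x14 = 49b977
  after D3: wrote 6B at 0x17 = 332722a9a249
  after D4: wrote 5B at 0x0e = 4b5d7a83a2
  after D5: wrote 7B at 0x15 = 3327224b5d7a83
query mem[0x16]=0x27, mem[0x1c]=0x49, mem[0x11]=0x83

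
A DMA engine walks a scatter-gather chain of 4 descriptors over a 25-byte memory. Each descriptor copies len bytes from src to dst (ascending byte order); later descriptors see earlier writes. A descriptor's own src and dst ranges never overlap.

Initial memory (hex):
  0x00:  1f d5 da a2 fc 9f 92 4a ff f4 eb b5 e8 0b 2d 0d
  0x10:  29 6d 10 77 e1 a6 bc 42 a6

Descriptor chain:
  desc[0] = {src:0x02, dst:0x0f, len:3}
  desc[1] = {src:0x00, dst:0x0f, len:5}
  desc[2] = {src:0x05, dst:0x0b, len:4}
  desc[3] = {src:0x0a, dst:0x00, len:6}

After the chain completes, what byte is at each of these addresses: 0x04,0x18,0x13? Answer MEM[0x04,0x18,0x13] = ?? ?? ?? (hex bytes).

  after D0: wrote 3B at 0x0f = daa2fc
  after D1: wrote 5B at 0x0f = 1fd5daa2fc
  after D2: wrote 4B at 0x0b = 9f924aff
  after D3: wrote 6B at 0x00 = eb9f924aff1f
query mem[0x04]=0xff, mem[0x18]=0xa6, mem[0x13]=0xfc

MEM[0x04,0x18,0x13] = ff a6 fc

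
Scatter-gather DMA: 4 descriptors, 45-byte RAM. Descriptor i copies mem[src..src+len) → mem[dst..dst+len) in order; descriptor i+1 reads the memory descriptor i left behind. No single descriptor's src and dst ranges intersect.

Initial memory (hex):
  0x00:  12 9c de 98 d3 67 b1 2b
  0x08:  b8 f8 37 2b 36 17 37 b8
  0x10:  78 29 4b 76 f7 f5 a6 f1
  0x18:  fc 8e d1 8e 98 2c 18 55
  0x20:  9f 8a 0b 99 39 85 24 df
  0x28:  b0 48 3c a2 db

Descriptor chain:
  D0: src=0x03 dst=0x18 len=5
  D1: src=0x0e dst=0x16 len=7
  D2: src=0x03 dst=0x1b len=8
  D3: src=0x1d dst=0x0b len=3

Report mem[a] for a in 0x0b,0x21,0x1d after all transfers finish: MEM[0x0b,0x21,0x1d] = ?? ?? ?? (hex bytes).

  after D0: wrote 5B at 0x18 = 98d367b12b
  after D1: wrote 7B at 0x16 = 37b878294b76f7
  after D2: wrote 8B at 0x1b = 98d367b12bb8f837
  after D3: wrote 3B at 0x0b = 67b12b
query mem[0x0b]=0x67, mem[0x21]=0xf8, mem[0x1d]=0x67

MEM[0x0b,0x21,0x1d] = 67 f8 67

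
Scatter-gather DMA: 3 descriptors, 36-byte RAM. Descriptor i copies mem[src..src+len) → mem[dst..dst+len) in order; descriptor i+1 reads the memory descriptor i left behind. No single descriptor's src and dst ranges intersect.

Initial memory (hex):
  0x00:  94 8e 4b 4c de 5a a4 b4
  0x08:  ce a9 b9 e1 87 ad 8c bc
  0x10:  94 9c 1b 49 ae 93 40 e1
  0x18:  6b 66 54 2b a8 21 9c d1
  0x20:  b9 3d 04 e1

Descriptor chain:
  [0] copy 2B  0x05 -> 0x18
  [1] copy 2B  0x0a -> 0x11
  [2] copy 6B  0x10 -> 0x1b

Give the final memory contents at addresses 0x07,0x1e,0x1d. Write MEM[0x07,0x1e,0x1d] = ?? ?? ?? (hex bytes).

  after D0: wrote 2B at 0x18 = 5aa4
  after D1: wrote 2B at 0x11 = b9e1
  after D2: wrote 6B at 0x1b = 94b9e149ae93
query mem[0x07]=0xb4, mem[0x1e]=0x49, mem[0x1d]=0xe1

MEM[0x07,0x1e,0x1d] = b4 49 e1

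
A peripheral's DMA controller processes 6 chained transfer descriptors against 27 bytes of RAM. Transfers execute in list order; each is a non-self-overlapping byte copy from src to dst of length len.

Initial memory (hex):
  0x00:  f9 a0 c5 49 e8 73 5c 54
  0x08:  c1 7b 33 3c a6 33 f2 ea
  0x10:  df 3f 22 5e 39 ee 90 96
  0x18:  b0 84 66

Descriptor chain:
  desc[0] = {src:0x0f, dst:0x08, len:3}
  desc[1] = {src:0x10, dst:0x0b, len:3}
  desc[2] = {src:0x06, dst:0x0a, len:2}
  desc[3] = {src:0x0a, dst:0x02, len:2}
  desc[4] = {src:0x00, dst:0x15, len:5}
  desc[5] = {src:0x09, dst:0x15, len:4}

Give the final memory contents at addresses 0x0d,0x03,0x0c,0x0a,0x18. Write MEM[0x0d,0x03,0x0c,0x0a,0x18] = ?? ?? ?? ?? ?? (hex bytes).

MEM[0x0d,0x03,0x0c,0x0a,0x18] = 22 54 3f 5c 3f

D0: mem[0x08..0x0a] <- [ea df 3f]
D1: mem[0x0b..0x0d] <- [df 3f 22]
D2: mem[0x0a..0x0b] <- [5c 54]
D3: mem[0x02..0x03] <- [5c 54]
D4: mem[0x15..0x19] <- [f9 a0 5c 54 e8]
D5: mem[0x15..0x18] <- [df 5c 54 3f]
query mem[0x0d]=0x22, mem[0x03]=0x54, mem[0x0c]=0x3f, mem[0x0a]=0x5c, mem[0x18]=0x3f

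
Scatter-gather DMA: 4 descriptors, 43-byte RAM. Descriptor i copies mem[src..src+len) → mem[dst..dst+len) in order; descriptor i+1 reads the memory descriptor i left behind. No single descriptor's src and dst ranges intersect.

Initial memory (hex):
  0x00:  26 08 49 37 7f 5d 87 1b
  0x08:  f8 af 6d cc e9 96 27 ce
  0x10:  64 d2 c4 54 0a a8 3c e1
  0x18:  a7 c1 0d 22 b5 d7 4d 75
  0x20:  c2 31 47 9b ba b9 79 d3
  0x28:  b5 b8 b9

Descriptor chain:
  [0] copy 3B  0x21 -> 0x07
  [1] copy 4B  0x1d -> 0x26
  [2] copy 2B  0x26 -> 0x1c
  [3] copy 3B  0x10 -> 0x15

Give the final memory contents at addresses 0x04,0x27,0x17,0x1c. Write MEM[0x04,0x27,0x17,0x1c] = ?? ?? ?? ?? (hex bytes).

MEM[0x04,0x27,0x17,0x1c] = 7f 4d c4 d7

[0] 0x21->0x07 len=3 : 31 47 9b
[1] 0x1d->0x26 len=4 : d7 4d 75 c2
[2] 0x26->0x1c len=2 : d7 4d
[3] 0x10->0x15 len=3 : 64 d2 c4
query mem[0x04]=0x7f, mem[0x27]=0x4d, mem[0x17]=0xc4, mem[0x1c]=0xd7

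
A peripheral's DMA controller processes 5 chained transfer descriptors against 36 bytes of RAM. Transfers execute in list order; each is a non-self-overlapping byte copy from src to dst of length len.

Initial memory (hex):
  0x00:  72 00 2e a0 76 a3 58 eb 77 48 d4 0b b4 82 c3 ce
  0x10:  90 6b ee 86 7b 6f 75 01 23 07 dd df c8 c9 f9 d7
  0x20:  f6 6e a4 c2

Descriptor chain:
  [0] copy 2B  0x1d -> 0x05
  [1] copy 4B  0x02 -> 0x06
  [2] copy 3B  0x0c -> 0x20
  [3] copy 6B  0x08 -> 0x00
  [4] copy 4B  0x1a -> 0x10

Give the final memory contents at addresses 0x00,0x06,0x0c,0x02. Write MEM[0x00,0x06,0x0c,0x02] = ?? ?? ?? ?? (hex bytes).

MEM[0x00,0x06,0x0c,0x02] = 76 2e b4 d4

[0] 0x1d->0x05 len=2 : c9 f9
[1] 0x02->0x06 len=4 : 2e a0 76 c9
[2] 0x0c->0x20 len=3 : b4 82 c3
[3] 0x08->0x00 len=6 : 76 c9 d4 0b b4 82
[4] 0x1a->0x10 len=4 : dd df c8 c9
query mem[0x00]=0x76, mem[0x06]=0x2e, mem[0x0c]=0xb4, mem[0x02]=0xd4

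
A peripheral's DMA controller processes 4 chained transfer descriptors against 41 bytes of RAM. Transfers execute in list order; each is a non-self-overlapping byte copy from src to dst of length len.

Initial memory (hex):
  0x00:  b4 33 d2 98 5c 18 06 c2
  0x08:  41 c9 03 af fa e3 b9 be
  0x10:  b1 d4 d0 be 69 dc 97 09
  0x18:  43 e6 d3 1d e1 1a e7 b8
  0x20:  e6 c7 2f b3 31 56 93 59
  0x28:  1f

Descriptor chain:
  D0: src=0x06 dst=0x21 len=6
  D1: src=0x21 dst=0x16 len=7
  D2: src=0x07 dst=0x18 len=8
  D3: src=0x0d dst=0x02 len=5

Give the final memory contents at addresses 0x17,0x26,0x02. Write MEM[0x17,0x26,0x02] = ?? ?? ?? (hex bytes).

  after D0: wrote 6B at 0x21 = 06c241c903af
  after D1: wrote 7B at 0x16 = 06c241c903af59
  after D2: wrote 8B at 0x18 = c241c903affae3b9
  after D3: wrote 5B at 0x02 = e3b9beb1d4
query mem[0x17]=0xc2, mem[0x26]=0xaf, mem[0x02]=0xe3

MEM[0x17,0x26,0x02] = c2 af e3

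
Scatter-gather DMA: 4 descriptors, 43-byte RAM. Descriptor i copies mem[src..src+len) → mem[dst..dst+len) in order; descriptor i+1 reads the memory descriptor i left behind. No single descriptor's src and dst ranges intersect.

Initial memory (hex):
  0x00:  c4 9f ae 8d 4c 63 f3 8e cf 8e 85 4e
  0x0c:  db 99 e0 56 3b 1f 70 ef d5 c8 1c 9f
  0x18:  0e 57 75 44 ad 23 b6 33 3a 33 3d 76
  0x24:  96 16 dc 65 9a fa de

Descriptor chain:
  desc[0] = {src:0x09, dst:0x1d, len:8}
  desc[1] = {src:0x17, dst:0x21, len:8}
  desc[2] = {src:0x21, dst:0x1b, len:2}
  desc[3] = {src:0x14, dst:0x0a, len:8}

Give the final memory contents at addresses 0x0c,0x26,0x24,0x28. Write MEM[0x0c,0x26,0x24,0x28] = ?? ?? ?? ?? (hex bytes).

#0 dst[0x1d+8] := {0x8e,0x85,0x4e,0xdb,0x99,0xe0,0x56,0x3b}
#1 dst[0x21+8] := {0x9f,0x0e,0x57,0x75,0x44,0xad,0x8e,0x85}
#2 dst[0x1b+2] := {0x9f,0x0e}
#3 dst[0x0a+8] := {0xd5,0xc8,0x1c,0x9f,0x0e,0x57,0x75,0x9f}
query mem[0x0c]=0x1c, mem[0x26]=0xad, mem[0x24]=0x75, mem[0x28]=0x85

MEM[0x0c,0x26,0x24,0x28] = 1c ad 75 85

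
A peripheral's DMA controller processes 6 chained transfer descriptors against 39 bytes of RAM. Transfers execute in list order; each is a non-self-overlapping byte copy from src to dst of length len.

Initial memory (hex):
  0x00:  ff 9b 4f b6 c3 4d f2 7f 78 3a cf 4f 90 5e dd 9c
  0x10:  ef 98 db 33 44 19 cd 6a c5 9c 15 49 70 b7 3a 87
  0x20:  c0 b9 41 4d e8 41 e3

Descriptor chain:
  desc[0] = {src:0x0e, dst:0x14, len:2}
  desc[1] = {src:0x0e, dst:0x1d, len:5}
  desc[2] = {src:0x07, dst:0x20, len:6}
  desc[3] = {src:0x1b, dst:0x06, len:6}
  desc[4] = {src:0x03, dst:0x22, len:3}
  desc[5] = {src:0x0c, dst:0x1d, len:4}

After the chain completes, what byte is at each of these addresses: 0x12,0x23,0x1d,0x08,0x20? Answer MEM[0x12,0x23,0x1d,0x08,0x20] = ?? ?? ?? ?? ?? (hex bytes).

#0 dst[0x14+2] := {0xdd,0x9c}
#1 dst[0x1d+5] := {0xdd,0x9c,0xef,0x98,0xdb}
#2 dst[0x20+6] := {0x7f,0x78,0x3a,0xcf,0x4f,0x90}
#3 dst[0x06+6] := {0x49,0x70,0xdd,0x9c,0xef,0x7f}
#4 dst[0x22+3] := {0xb6,0xc3,0x4d}
#5 dst[0x1d+4] := {0x90,0x5e,0xdd,0x9c}
query mem[0x12]=0xdb, mem[0x23]=0xc3, mem[0x1d]=0x90, mem[0x08]=0xdd, mem[0x20]=0x9c

MEM[0x12,0x23,0x1d,0x08,0x20] = db c3 90 dd 9c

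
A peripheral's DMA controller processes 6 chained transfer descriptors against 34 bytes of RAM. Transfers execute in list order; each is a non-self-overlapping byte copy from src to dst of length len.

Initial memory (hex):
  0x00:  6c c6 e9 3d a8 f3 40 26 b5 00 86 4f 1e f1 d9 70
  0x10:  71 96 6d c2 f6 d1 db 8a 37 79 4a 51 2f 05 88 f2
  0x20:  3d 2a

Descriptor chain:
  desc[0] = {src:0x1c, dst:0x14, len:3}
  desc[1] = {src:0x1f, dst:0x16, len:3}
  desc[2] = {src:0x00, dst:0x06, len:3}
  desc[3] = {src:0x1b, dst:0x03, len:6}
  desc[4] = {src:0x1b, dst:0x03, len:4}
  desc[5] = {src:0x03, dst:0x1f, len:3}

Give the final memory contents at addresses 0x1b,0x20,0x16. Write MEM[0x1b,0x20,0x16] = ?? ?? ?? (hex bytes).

MEM[0x1b,0x20,0x16] = 51 2f f2

#0 dst[0x14+3] := {0x2f,0x05,0x88}
#1 dst[0x16+3] := {0xf2,0x3d,0x2a}
#2 dst[0x06+3] := {0x6c,0xc6,0xe9}
#3 dst[0x03+6] := {0x51,0x2f,0x05,0x88,0xf2,0x3d}
#4 dst[0x03+4] := {0x51,0x2f,0x05,0x88}
#5 dst[0x1f+3] := {0x51,0x2f,0x05}
query mem[0x1b]=0x51, mem[0x20]=0x2f, mem[0x16]=0xf2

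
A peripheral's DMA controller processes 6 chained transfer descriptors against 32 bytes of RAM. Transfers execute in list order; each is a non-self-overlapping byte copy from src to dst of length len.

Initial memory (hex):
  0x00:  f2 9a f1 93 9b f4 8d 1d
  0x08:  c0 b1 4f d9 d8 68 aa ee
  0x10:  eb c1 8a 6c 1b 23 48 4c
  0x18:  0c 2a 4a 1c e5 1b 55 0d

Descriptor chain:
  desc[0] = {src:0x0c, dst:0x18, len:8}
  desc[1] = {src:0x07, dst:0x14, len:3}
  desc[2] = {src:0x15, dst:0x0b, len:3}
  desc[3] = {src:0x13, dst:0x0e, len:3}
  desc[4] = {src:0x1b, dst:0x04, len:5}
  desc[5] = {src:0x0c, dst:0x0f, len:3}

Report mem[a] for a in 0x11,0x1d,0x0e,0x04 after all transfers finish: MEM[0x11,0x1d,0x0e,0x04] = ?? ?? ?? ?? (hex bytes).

MEM[0x11,0x1d,0x0e,0x04] = 6c c1 6c ee

#0 dst[0x18+8] := {0xd8,0x68,0xaa,0xee,0xeb,0xc1,0x8a,0x6c}
#1 dst[0x14+3] := {0x1d,0xc0,0xb1}
#2 dst[0x0b+3] := {0xc0,0xb1,0x4c}
#3 dst[0x0e+3] := {0x6c,0x1d,0xc0}
#4 dst[0x04+5] := {0xee,0xeb,0xc1,0x8a,0x6c}
#5 dst[0x0f+3] := {0xb1,0x4c,0x6c}
query mem[0x11]=0x6c, mem[0x1d]=0xc1, mem[0x0e]=0x6c, mem[0x04]=0xee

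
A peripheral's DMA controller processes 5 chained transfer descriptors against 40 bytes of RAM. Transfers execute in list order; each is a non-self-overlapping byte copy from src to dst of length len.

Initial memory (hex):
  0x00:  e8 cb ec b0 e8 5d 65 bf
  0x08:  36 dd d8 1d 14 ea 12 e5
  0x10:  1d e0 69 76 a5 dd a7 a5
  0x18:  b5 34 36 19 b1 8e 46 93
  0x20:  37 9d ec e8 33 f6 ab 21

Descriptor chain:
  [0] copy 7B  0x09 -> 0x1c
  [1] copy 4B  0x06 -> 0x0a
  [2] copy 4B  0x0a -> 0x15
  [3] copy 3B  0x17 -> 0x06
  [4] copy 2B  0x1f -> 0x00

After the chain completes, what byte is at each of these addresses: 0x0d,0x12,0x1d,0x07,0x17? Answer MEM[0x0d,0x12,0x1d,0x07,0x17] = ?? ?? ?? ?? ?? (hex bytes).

MEM[0x0d,0x12,0x1d,0x07,0x17] = dd 69 d8 dd 36

D0: mem[0x1c..0x22] <- [dd d8 1d 14 ea 12 e5]
D1: mem[0x0a..0x0d] <- [65 bf 36 dd]
D2: mem[0x15..0x18] <- [65 bf 36 dd]
D3: mem[0x06..0x08] <- [36 dd 34]
D4: mem[0x00..0x01] <- [14 ea]
query mem[0x0d]=0xdd, mem[0x12]=0x69, mem[0x1d]=0xd8, mem[0x07]=0xdd, mem[0x17]=0x36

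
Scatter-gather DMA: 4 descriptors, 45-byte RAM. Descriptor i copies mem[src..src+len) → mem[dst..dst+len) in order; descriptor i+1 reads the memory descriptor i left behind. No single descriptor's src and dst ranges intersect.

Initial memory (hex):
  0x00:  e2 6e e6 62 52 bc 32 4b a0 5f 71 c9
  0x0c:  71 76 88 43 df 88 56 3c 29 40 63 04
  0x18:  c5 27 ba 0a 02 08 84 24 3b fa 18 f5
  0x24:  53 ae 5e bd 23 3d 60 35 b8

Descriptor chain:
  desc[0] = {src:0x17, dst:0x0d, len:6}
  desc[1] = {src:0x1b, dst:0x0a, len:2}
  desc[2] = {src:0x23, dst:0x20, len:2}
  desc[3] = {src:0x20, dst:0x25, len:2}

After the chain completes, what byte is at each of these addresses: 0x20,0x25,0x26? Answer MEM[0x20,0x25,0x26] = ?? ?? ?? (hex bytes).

MEM[0x20,0x25,0x26] = f5 f5 53

  after D0: wrote 6B at 0x0d = 04c527ba0a02
  after D1: wrote 2B at 0x0a = 0a02
  after D2: wrote 2B at 0x20 = f553
  after D3: wrote 2B at 0x25 = f553
query mem[0x20]=0xf5, mem[0x25]=0xf5, mem[0x26]=0x53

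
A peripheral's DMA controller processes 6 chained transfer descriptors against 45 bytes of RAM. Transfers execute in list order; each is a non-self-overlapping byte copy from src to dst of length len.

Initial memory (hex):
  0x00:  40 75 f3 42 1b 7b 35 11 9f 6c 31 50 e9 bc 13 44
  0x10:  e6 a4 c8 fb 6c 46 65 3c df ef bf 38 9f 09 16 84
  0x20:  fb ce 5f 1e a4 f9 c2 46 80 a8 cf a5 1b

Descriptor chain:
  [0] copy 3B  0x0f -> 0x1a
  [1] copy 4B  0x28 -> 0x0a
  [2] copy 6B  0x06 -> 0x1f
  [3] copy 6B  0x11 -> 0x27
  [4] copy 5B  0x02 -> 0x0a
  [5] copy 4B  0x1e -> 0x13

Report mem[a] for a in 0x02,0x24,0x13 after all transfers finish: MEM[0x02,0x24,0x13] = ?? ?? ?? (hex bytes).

MEM[0x02,0x24,0x13] = f3 a8 16

  after D0: wrote 3B at 0x1a = 44e6a4
  after D1: wrote 4B at 0x0a = 80a8cfa5
  after D2: wrote 6B at 0x1f = 35119f6c80a8
  after D3: wrote 6B at 0x27 = a4c8fb6c4665
  after D4: wrote 5B at 0x0a = f3421b7b35
  after D5: wrote 4B at 0x13 = 1635119f
query mem[0x02]=0xf3, mem[0x24]=0xa8, mem[0x13]=0x16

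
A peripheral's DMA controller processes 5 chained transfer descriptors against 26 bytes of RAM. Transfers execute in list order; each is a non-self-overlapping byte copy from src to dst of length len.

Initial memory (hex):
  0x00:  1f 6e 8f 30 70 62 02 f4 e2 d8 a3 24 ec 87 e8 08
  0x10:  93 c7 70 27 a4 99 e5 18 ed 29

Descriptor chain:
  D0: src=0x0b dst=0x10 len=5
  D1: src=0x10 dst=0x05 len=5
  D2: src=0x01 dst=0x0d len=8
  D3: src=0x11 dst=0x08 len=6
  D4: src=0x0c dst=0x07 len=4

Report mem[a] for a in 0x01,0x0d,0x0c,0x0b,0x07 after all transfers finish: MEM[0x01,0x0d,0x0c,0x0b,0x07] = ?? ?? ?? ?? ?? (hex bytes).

#0 dst[0x10+5] := {0x24,0xec,0x87,0xe8,0x08}
#1 dst[0x05+5] := {0x24,0xec,0x87,0xe8,0x08}
#2 dst[0x0d+8] := {0x6e,0x8f,0x30,0x70,0x24,0xec,0x87,0xe8}
#3 dst[0x08+6] := {0x24,0xec,0x87,0xe8,0x99,0xe5}
#4 dst[0x07+4] := {0x99,0xe5,0x8f,0x30}
query mem[0x01]=0x6e, mem[0x0d]=0xe5, mem[0x0c]=0x99, mem[0x0b]=0xe8, mem[0x07]=0x99

MEM[0x01,0x0d,0x0c,0x0b,0x07] = 6e e5 99 e8 99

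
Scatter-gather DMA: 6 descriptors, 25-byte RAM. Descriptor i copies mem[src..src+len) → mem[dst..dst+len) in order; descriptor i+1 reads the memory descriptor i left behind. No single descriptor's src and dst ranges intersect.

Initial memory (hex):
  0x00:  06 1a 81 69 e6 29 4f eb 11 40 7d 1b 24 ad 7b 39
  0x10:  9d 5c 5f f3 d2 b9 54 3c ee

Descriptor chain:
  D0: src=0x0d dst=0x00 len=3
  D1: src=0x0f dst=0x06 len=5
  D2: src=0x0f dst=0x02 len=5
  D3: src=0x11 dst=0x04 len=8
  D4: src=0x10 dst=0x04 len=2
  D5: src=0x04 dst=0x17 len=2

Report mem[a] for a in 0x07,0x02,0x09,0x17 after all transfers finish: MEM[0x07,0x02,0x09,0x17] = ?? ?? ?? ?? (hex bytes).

MEM[0x07,0x02,0x09,0x17] = d2 39 54 9d

[0] 0x0d->0x00 len=3 : ad 7b 39
[1] 0x0f->0x06 len=5 : 39 9d 5c 5f f3
[2] 0x0f->0x02 len=5 : 39 9d 5c 5f f3
[3] 0x11->0x04 len=8 : 5c 5f f3 d2 b9 54 3c ee
[4] 0x10->0x04 len=2 : 9d 5c
[5] 0x04->0x17 len=2 : 9d 5c
query mem[0x07]=0xd2, mem[0x02]=0x39, mem[0x09]=0x54, mem[0x17]=0x9d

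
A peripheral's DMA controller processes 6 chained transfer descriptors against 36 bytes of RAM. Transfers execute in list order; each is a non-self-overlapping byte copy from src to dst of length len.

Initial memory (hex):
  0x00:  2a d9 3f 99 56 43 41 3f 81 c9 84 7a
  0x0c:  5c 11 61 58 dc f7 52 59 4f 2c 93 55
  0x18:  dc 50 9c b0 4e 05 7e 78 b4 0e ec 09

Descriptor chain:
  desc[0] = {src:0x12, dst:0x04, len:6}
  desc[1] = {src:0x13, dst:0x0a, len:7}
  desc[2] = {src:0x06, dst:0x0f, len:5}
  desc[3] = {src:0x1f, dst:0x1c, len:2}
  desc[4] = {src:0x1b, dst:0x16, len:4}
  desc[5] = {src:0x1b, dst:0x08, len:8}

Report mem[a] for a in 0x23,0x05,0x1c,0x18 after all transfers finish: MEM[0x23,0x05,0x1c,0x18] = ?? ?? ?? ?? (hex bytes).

  after D0: wrote 6B at 0x04 = 52594f2c9355
  after D1: wrote 7B at 0x0a = 594f2c9355dc50
  after D2: wrote 5B at 0x0f = 4f2c935559
  after D3: wrote 2B at 0x1c = 78b4
  after D4: wrote 4B at 0x16 = b078b47e
  after D5: wrote 8B at 0x08 = b078b47e78b40eec
query mem[0x23]=0x09, mem[0x05]=0x59, mem[0x1c]=0x78, mem[0x18]=0xb4

MEM[0x23,0x05,0x1c,0x18] = 09 59 78 b4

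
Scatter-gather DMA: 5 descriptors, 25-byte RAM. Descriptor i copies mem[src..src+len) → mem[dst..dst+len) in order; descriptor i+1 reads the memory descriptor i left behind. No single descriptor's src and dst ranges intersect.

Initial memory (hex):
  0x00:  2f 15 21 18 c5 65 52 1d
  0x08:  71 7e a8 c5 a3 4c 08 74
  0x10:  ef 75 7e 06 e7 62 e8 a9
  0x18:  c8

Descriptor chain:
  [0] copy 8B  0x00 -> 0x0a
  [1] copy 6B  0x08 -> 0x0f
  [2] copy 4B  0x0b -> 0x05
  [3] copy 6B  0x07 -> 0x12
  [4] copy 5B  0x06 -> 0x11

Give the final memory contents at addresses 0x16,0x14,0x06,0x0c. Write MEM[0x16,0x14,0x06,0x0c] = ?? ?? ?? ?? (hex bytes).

D0: mem[0x0a..0x11] <- [2f 15 21 18 c5 65 52 1d]
D1: mem[0x0f..0x14] <- [71 7e 2f 15 21 18]
D2: mem[0x05..0x08] <- [15 21 18 c5]
D3: mem[0x12..0x17] <- [18 c5 7e 2f 15 21]
D4: mem[0x11..0x15] <- [21 18 c5 7e 2f]
query mem[0x16]=0x15, mem[0x14]=0x7e, mem[0x06]=0x21, mem[0x0c]=0x21

MEM[0x16,0x14,0x06,0x0c] = 15 7e 21 21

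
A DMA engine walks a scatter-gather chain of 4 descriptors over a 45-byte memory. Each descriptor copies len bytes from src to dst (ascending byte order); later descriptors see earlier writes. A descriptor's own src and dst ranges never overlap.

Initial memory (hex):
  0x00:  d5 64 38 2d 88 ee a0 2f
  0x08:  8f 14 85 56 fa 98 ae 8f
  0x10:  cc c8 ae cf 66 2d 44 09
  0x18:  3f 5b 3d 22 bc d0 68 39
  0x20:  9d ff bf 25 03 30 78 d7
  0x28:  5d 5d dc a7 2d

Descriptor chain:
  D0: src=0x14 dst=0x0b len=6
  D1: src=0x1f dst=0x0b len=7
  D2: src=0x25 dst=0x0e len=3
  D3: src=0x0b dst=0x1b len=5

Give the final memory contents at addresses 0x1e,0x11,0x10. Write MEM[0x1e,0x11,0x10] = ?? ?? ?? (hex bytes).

[0] 0x14->0x0b len=6 : 66 2d 44 09 3f 5b
[1] 0x1f->0x0b len=7 : 39 9d ff bf 25 03 30
[2] 0x25->0x0e len=3 : 30 78 d7
[3] 0x0b->0x1b len=5 : 39 9d ff 30 78
query mem[0x1e]=0x30, mem[0x11]=0x30, mem[0x10]=0xd7

MEM[0x1e,0x11,0x10] = 30 30 d7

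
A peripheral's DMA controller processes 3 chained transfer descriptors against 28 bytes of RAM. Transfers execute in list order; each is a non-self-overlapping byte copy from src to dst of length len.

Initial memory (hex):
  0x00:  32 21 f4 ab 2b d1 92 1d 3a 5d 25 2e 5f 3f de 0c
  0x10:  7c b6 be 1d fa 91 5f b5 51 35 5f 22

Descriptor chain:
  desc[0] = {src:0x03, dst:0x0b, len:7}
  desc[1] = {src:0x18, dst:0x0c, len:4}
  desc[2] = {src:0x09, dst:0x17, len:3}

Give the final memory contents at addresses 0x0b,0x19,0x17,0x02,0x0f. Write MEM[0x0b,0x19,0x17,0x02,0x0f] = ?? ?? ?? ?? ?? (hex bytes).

MEM[0x0b,0x19,0x17,0x02,0x0f] = ab ab 5d f4 22

[0] 0x03->0x0b len=7 : ab 2b d1 92 1d 3a 5d
[1] 0x18->0x0c len=4 : 51 35 5f 22
[2] 0x09->0x17 len=3 : 5d 25 ab
query mem[0x0b]=0xab, mem[0x19]=0xab, mem[0x17]=0x5d, mem[0x02]=0xf4, mem[0x0f]=0x22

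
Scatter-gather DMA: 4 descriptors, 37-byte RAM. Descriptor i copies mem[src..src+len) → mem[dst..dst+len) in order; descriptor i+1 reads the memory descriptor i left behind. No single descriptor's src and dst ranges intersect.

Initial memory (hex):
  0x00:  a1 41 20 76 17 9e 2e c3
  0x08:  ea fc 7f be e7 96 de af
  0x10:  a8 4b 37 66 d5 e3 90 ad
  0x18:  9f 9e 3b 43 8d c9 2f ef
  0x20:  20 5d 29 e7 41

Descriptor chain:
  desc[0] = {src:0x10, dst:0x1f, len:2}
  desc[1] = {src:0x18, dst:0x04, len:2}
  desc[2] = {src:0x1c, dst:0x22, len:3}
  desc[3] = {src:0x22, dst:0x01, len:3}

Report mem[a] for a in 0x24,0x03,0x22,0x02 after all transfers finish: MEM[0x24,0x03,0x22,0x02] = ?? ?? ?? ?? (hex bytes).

D0: mem[0x1f..0x20] <- [a8 4b]
D1: mem[0x04..0x05] <- [9f 9e]
D2: mem[0x22..0x24] <- [8d c9 2f]
D3: mem[0x01..0x03] <- [8d c9 2f]
query mem[0x24]=0x2f, mem[0x03]=0x2f, mem[0x22]=0x8d, mem[0x02]=0xc9

MEM[0x24,0x03,0x22,0x02] = 2f 2f 8d c9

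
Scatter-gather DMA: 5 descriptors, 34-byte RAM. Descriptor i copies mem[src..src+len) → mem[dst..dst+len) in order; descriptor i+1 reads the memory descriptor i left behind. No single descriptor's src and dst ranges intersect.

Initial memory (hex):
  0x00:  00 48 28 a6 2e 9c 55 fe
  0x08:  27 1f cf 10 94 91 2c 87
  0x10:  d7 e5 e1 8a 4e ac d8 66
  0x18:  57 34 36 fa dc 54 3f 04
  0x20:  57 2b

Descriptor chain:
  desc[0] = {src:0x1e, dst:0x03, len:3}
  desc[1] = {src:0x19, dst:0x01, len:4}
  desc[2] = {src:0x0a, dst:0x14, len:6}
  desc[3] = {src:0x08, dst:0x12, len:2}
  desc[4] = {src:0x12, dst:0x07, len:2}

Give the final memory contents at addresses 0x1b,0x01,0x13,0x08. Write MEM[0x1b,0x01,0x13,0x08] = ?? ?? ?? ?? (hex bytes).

[0] 0x1e->0x03 len=3 : 3f 04 57
[1] 0x19->0x01 len=4 : 34 36 fa dc
[2] 0x0a->0x14 len=6 : cf 10 94 91 2c 87
[3] 0x08->0x12 len=2 : 27 1f
[4] 0x12->0x07 len=2 : 27 1f
query mem[0x1b]=0xfa, mem[0x01]=0x34, mem[0x13]=0x1f, mem[0x08]=0x1f

MEM[0x1b,0x01,0x13,0x08] = fa 34 1f 1f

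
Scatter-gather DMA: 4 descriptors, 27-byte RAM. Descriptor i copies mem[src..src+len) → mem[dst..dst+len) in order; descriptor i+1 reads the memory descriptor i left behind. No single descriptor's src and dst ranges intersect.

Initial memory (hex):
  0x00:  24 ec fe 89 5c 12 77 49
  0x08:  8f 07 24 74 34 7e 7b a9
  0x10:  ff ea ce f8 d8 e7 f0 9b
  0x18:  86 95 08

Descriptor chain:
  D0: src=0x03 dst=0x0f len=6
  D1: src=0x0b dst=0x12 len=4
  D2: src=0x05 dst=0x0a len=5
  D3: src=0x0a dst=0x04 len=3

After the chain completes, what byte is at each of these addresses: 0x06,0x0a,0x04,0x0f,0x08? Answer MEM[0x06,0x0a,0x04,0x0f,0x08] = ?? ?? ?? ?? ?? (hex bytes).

MEM[0x06,0x0a,0x04,0x0f,0x08] = 49 12 12 89 8f

  after D0: wrote 6B at 0x0f = 895c1277498f
  after D1: wrote 4B at 0x12 = 74347e7b
  after D2: wrote 5B at 0x0a = 1277498f07
  after D3: wrote 3B at 0x04 = 127749
query mem[0x06]=0x49, mem[0x0a]=0x12, mem[0x04]=0x12, mem[0x0f]=0x89, mem[0x08]=0x8f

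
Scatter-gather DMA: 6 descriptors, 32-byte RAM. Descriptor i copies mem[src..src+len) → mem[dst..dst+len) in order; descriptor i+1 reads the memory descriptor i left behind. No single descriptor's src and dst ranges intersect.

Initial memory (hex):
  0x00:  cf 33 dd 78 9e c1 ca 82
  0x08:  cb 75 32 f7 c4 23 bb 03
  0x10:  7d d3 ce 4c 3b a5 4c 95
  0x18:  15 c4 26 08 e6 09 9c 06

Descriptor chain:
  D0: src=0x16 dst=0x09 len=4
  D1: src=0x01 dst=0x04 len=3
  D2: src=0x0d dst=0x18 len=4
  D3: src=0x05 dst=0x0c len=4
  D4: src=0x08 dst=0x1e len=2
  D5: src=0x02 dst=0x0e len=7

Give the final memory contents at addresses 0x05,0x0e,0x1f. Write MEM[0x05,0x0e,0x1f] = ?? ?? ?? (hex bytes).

MEM[0x05,0x0e,0x1f] = dd dd 4c

  after D0: wrote 4B at 0x09 = 4c9515c4
  after D1: wrote 3B at 0x04 = 33dd78
  after D2: wrote 4B at 0x18 = 23bb037d
  after D3: wrote 4B at 0x0c = dd7882cb
  after D4: wrote 2B at 0x1e = cb4c
  after D5: wrote 7B at 0x0e = dd7833dd7882cb
query mem[0x05]=0xdd, mem[0x0e]=0xdd, mem[0x1f]=0x4c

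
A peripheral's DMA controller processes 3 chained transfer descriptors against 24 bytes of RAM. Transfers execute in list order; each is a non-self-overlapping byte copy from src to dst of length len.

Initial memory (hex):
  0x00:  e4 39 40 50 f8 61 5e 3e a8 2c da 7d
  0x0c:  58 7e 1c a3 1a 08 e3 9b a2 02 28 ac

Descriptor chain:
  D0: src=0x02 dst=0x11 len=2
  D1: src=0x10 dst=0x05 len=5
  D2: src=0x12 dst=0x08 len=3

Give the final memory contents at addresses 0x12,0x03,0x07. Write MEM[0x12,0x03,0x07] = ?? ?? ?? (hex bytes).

MEM[0x12,0x03,0x07] = 50 50 50

[0] 0x02->0x11 len=2 : 40 50
[1] 0x10->0x05 len=5 : 1a 40 50 9b a2
[2] 0x12->0x08 len=3 : 50 9b a2
query mem[0x12]=0x50, mem[0x03]=0x50, mem[0x07]=0x50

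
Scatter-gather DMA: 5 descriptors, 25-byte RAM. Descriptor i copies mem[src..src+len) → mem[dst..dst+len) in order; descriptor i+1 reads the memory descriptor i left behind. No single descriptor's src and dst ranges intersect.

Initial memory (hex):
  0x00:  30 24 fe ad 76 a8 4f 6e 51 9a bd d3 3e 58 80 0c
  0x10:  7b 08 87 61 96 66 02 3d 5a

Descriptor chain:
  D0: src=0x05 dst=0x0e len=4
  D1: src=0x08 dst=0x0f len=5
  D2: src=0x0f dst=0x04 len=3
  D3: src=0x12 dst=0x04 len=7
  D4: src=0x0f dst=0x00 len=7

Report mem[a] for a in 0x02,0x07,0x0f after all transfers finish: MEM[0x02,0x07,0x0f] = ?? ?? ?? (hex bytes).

MEM[0x02,0x07,0x0f] = bd 66 51

D0: mem[0x0e..0x11] <- [a8 4f 6e 51]
D1: mem[0x0f..0x13] <- [51 9a bd d3 3e]
D2: mem[0x04..0x06] <- [51 9a bd]
D3: mem[0x04..0x0a] <- [d3 3e 96 66 02 3d 5a]
D4: mem[0x00..0x06] <- [51 9a bd d3 3e 96 66]
query mem[0x02]=0xbd, mem[0x07]=0x66, mem[0x0f]=0x51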